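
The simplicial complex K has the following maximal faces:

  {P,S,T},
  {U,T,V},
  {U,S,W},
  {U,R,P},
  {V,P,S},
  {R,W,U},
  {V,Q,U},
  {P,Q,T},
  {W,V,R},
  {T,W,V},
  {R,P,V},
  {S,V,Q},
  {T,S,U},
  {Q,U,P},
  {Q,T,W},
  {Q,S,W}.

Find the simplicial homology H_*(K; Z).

H_0 ≅ Z,  H_1 ≅ Z^2,  H_2 ≅ Z.

Order the vertices as P < Q < R < S < T < U < V < W. Listing each simplex with vertices in this order, K has dimension 2 with simplices:

  0-simplices (8): P, Q, R, S, T, U, V, W
  1-simplices (24): PQ, PR, PS, PT, PU, PV, QS, QT, QU, QV, QW, RU, RV, RW, ST, SU, SV, SW, TU, TV, TW, UV, UW, VW
  2-simplices (16): PQT, PQU, PRU, PRV, PST, PSV, QSV, QSW, QTW, QUV, RUW, RVW, STU, SUW, TUV, TVW

giving chain groups C_0 ≅ Z^8, C_1 ≅ Z^24, C_2 ≅ Z^16.

The boundary map ∂_1: C_1 → C_0 is given by ∂[p,q] = [q] − [p].
The resulting 8×24 matrix has rank 7, and its Smith normal form has invariant factors (1,1,1,1,1,1,1).

∂_2: C_2 → C_1 sends each 2-simplex [p,q,r] to [q,r] − [p,r] + [p,q]. For instance
  ∂PQT = QT − PT + PQ,
  ∂PSV = SV − PV + PS.
The 24×16 boundary matrix has rank 15 and Smith normal form diag(1,1,1,1,1,1,1,1,1,1,1,1,1,1,1).

Reading off H_k = ker ∂_k / im ∂_{k+1}:

  H_0: rank C_0 − rank ∂_1 = 8 − 7 = 1, and the invariant factors of ∂_1 are all 1, so H_0 = Z.
  H_1: rank ker ∂_1 − rank ∂_2 = (24 − 7) − 15 = 2, and the invariant factors of ∂_2 are all 1, so H_1 = Z^2.
  H_2: rank ker ∂_2 − rank ∂_3 = (16 − 15) − 0 = 1, and there is no ∂_3, so H_2 = Z.

(K is a triangulation of the torus T^2.)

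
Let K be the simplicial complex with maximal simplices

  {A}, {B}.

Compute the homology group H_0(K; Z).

We work with the vertex ordering A < B. The simplices of K, each written with vertices in increasing order, are:

  0-simplices (2): A, B

giving chain groups C_0 ≅ Z^2.

From H_k ≅ ker(∂_k) / im(∂_{k+1}) we obtain:

  H_0: rank C_0 − rank ∂_1 = 2 − 0 = 2, and there is no ∂_1, so H_0 = Z^2.

(K is a triangulation of a set of 2 points.)

H_0 ≅ Z^2.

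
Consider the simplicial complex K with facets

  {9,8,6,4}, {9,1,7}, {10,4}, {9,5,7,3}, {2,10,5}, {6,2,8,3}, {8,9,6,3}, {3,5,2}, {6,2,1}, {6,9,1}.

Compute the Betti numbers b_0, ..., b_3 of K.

b_0 = 1, b_1 = 1, b_2 = 0, b_3 = 0.

Fix the vertex order 1 < 2 < 3 < 4 < 5 < 6 < 7 < 8 < 9 < 10 and write every simplex with vertices in increasing order. Then dim K = 3 and the simplices of K are:

  0-simplices (10): [1], [2], [3], [4], [5], [6], [7], [8], [9], [10]
  1-simplices (25): (25 of them)
  2-simplices (19): (19 of them)
  3-simplices (4): [2,3,6,8], [3,5,7,9], [3,6,8,9], [4,6,8,9]

giving chain groups C_0 ≅ Z^10, C_1 ≅ Z^25, C_2 ≅ Z^19, C_3 ≅ Z^4.

The boundary map ∂_1: C_1 → C_0 is given by ∂[p,q] = [q] − [p]. For instance
  ∂[5,7] = [7] − [5].
The 10×25 boundary matrix has rank 9 and Smith normal form diag(1,1,1,1,1,1,1,1,1).

The boundary map ∂_2: C_2 → C_1 sends each 2-simplex [p,q,r] to [q,r] − [p,r] + [p,q]. For instance
  ∂[5,7,9] = [7,9] − [5,9] + [5,7],
  ∂[3,8,9] = [8,9] − [3,9] + [3,8].
The resulting 25×19 matrix has rank 15, and its Smith normal form has invariant factors (1,1,1,1,1,1,1,1,1,1,1,1,1,1,1).

∂_3: C_3 → C_2 sends each 3-simplex σ to the alternating sum Σ_i (−1)^i (σ with its i-th vertex removed). For instance
  ∂[3,6,8,9] = [6,8,9] − [3,8,9] + [3,6,9] − [3,6,8],
  ∂[4,6,8,9] = [6,8,9] − [4,8,9] + [4,6,9] − [4,6,8].
As a 19×4 matrix over Z this has rank 4, with invariant factors (1,1,1,1).

Now H_k = ker ∂_k / im ∂_{k+1}, so:

  H_0: rank C_0 − rank ∂_1 = 10 − 9 = 1, and the invariant factors of ∂_1 are all 1, so H_0 = Z.
  H_1: rank ker ∂_1 − rank ∂_2 = (25 − 9) − 15 = 1, and the invariant factors of ∂_2 are all 1, so H_1 = Z.
  H_2: rank ker ∂_2 − rank ∂_3 = (19 − 15) − 4 = 0, and the invariant factors of ∂_3 are all 1, so H_2 = 0.
  H_3: rank ker ∂_3 − rank ∂_4 = (4 − 4) − 0 = 0, and there is no ∂_4, so H_3 = 0.

As a check, the Euler characteristic is 10 − 25 + 19 − 4 = 0, which agrees with 1 − 1 + 0 − 0 = 0.

Hence the Betti numbers are b_0 = 1, b_1 = 1, b_2 = 0, b_3 = 0.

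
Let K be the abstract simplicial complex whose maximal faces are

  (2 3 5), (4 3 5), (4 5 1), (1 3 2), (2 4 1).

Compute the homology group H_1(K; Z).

H_1 ≅ Z.

We work with the vertex ordering 1 < 2 < 3 < 4 < 5. The simplices of K, each written with vertices in increasing order, are:

  0-simplices (5): [1], [2], [3], [4], [5]
  1-simplices (10): [1,2], [1,3], [1,4], [1,5], [2,3], [2,4], [2,5], [3,4], [3,5], [4,5]
  2-simplices (5): [1,2,3], [1,2,4], [1,4,5], [2,3,5], [3,4,5]

giving chain groups C_0 ≅ Z^5, C_1 ≅ Z^10, C_2 ≅ Z^5.

The boundary map ∂_1: C_1 → C_0 sends each edge [p,q] (with p < q) to q − p. For instance
  ∂[3,5] = [5] − [3].
The 5×10 boundary matrix has rank 4 and Smith normal form diag(1,1,1,1).

The boundary map ∂_2: C_2 → C_1 sends each 2-simplex [p,q,r] to [q,r] − [p,r] + [p,q]. For instance
  ∂[1,4,5] = [4,5] − [1,5] + [1,4],
  ∂[1,2,4] = [2,4] − [1,4] + [1,2].
The 10×5 boundary matrix has rank 5 and Smith normal form diag(1,1,1,1,1).

Now H_k = ker ∂_k / im ∂_{k+1}, so:

  H_1: rank ker ∂_1 − rank ∂_2 = (10 − 4) − 5 = 1, and the invariant factors of ∂_2 are all 1, so H_1 ≅ Z.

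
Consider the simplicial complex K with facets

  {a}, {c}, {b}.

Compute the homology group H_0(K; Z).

H_0 = Z^3.

K has 3 vertices.
rank ∂_0 = 0, rank ∂_1 = 0 ⇒ b_0 = 3 − 0 − 0 = 3. So H_0 = Z^3.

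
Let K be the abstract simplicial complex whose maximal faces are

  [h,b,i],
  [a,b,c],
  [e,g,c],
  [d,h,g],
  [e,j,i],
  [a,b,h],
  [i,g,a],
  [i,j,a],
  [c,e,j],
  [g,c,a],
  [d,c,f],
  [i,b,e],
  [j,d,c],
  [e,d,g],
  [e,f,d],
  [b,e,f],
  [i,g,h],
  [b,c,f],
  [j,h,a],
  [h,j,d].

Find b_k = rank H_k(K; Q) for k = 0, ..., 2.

b_0 = 1, b_1 = 1, b_2 = 0.

Fix the vertex order a < b < c < d < e < f < g < h < i < j and write every simplex with vertices in increasing order. Then dim K = 2 and the simplices of K are:

  0-simplices (10): a, b, c, d, e, f, g, h, i, j
  1-simplices (30): ab, ac, ag, ah, ai, aj, bc, be, bf, bh, bi, cd, ce, cf, cg, cj, de, df, dg, dh, dj, ef, eg, ei, ej, gh, gi, hi, hj, ij
  2-simplices (20): abc, abh, acg, agi, ahj, aij, bcf, bef, bei, bhi, cdf, cdj, ceg, cej, def, deg, dgh, dhj, eij, ghi

giving chain groups C_0 ≅ Z^10, C_1 ≅ Z^30, C_2 ≅ Z^20.

The boundary map ∂_1: C_1 → C_0 maps an edge to its endpoints' difference, ∂[p,q] = q − p. For instance
  ∂hj = j − h.
This gives a 10×30 integer matrix of rank 9; reducing to Smith normal form yields diagonal entries (1,1,1,1,1,1,1,1,1).

Boundary ∂_2: C_2 → C_1 acts by ∂[p,q,r] = [q,r] − [p,r] + [p,q]. For instance
  ∂cdj = dj − cj + cd,
  ∂ceg = eg − cg + ce.
The 30×20 boundary matrix has rank 20 and Smith normal form diag(1,1,1,1,1,1,1,1,1,1,1,1,1,1,1,1,1,1,1,2).

Computing H_k = (kernel of ∂_k) / (image of ∂_{k+1}):

  H_0: rank C_0 − rank ∂_1 = 10 − 9 = 1, and the invariant factors of ∂_1 are all 1, so H_0 ≅ Z.
  H_1: rank ker ∂_1 − rank ∂_2 = (30 − 9) − 20 = 1, and ∂_2 has invariant factor 2 > 1, so H_1 ≅ Z ⊕ Z/2Z.
  H_2: rank ker ∂_2 − rank ∂_3 = (20 − 20) − 0 = 0, and there is no ∂_3, so H_2 ≅ 0.

(K is a triangulation of the Klein bottle.)

Hence the Betti numbers are b_0 = 1, b_1 = 1, b_2 = 0.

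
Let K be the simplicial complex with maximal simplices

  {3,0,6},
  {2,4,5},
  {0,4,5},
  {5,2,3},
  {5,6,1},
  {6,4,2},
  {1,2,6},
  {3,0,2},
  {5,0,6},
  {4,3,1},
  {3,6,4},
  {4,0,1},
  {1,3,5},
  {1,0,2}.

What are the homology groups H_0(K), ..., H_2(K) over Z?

H_0 ≅ Z,  H_1 ≅ Z^2,  H_2 ≅ Z.

Fix the vertex order 0 < 1 < 2 < 3 < 4 < 5 < 6 and write every simplex with vertices in increasing order. Then dim K = 2 and the simplices of K are:

  0-simplices (7): [0], [1], [2], [3], [4], [5], [6]
  1-simplices (21): [0,1], [0,2], [0,3], [0,4], [0,5], [0,6], [1,2], [1,3], [1,4], [1,5], [1,6], [2,3], [2,4], [2,5], [2,6], [3,4], [3,5], [3,6], [4,5], [4,6], [5,6]
  2-simplices (14): [0,1,2], [0,1,4], [0,2,3], [0,3,6], [0,4,5], [0,5,6], [1,2,6], [1,3,4], [1,3,5], [1,5,6], [2,3,5], [2,4,5], [2,4,6], [3,4,6]

so the chain groups are C_0 ≅ Z^7, C_1 ≅ Z^21, C_2 ≅ Z^14.

The boundary map ∂_1: C_1 → C_0 sends each edge [p,q] (with p < q) to q − p. For instance
  ∂[3,5] = [5] − [3].
As a 7×21 matrix over Z this has rank 6, with invariant factors (1,1,1,1,1,1).

Boundary ∂_2: C_2 → C_1 maps a triangle to the signed sum of its edges. For instance
  ∂[0,1,2] = [1,2] − [0,2] + [0,1],
  ∂[1,2,6] = [2,6] − [1,6] + [1,2].
This gives a 21×14 integer matrix of rank 13; reducing to Smith normal form yields diagonal entries (1,1,1,1,1,1,1,1,1,1,1,1,1).

Computing H_k = (kernel of ∂_k) / (image of ∂_{k+1}):

  H_0: rank C_0 − rank ∂_1 = 7 − 6 = 1, and the invariant factors of ∂_1 are all 1, so H_0 ≅ Z.
  H_1: rank ker ∂_1 − rank ∂_2 = (21 − 6) − 13 = 2, and the invariant factors of ∂_2 are all 1, so H_1 ≅ Z^2.
  H_2: rank ker ∂_2 − rank ∂_3 = (14 − 13) − 0 = 1, and there is no ∂_3, so H_2 ≅ Z.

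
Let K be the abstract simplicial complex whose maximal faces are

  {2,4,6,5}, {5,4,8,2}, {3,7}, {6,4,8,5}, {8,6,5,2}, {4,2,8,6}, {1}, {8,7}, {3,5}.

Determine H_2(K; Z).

Order the vertices as 1 < 2 < 3 < 4 < 5 < 6 < 7 < 8. Listing each simplex with vertices in this order, K has dimension 3 with simplices:

  0-simplices (8): [1], [2], [3], [4], [5], [6], [7], [8]
  1-simplices (13): [2,4], [2,5], [2,6], [2,8], [3,5], [3,7], [4,5], [4,6], [4,8], [5,6], [5,8], [6,8], [7,8]
  2-simplices (10): [2,4,5], [2,4,6], [2,4,8], [2,5,6], [2,5,8], [2,6,8], [4,5,6], [4,5,8], [4,6,8], [5,6,8]
  3-simplices (5): [2,4,5,6], [2,4,5,8], [2,4,6,8], [2,5,6,8], [4,5,6,8]

so the chain groups are C_0 ≅ Z^8, C_1 ≅ Z^13, C_2 ≅ Z^10, C_3 ≅ Z^5.

The boundary map ∂_1: C_1 → C_0 is given by ∂[p,q] = [q] − [p]. For instance
  ∂[6,8] = [8] − [6].
This gives a 8×13 integer matrix of rank 6; reducing to Smith normal form yields diagonal entries (1,1,1,1,1,1).

Boundary ∂_2: C_2 → C_1 acts by ∂[p,q,r] = [q,r] − [p,r] + [p,q]. For instance
  ∂[2,4,5] = [4,5] − [2,5] + [2,4],
  ∂[2,6,8] = [6,8] − [2,8] + [2,6].
This gives a 13×10 integer matrix of rank 6; reducing to Smith normal form yields diagonal entries (1,1,1,1,1,1).

Boundary ∂_3: C_3 → C_2 sends each 3-simplex σ to the alternating sum Σ_i (−1)^i (σ with its i-th vertex removed). For instance
  ∂[2,4,5,8] = [4,5,8] − [2,5,8] + [2,4,8] − [2,4,5],
  ∂[2,5,6,8] = [5,6,8] − [2,6,8] + [2,5,8] − [2,5,6].
This gives a 10×5 integer matrix of rank 4; reducing to Smith normal form yields diagonal entries (1,1,1,1).

Computing H_k = (kernel of ∂_k) / (image of ∂_{k+1}):

  H_2: rank ker ∂_2 − rank ∂_3 = (10 − 6) − 4 = 0, and the invariant factors of ∂_3 are all 1, so H_2 = 0.

H_2 ≅ 0.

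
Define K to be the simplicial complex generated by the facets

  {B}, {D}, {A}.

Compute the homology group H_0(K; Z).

Fix the vertex order A < B < D and write every simplex with vertices in increasing order. Then dim K = 0 and the simplices of K are:

  0-simplices (3): A, B, D

so the chain groups are C_0 ≅ Z^3.

Reading off H_k = ker ∂_k / im ∂_{k+1}:

  H_0: rank C_0 − rank ∂_1 = 3 − 0 = 3, and there is no ∂_1, so H_0 ≅ Z^3.

(K is a triangulation of a set of 3 points.)

H_0 = Z^3.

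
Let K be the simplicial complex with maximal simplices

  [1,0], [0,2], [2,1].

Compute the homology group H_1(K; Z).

Order the vertices as 0 < 1 < 2. Listing each simplex with vertices in this order, K has dimension 1 with simplices:

  0-simplices (3): [0], [1], [2]
  1-simplices (3): [0,1], [0,2], [1,2]

giving chain groups C_0 ≅ Z^3, C_1 ≅ Z^3.

The boundary map ∂_1: C_1 → C_0 maps an edge to its endpoints' difference, ∂[p,q] = q − p.
The resulting 3×3 matrix has rank 2, and its Smith normal form has invariant factors (1,1).

Now H_k = ker ∂_k / im ∂_{k+1}, so:

  H_1: rank ker ∂_1 − rank ∂_2 = (3 − 2) − 0 = 1, and there is no ∂_2, so H_1 ≅ Z.

(K is a triangulation of the circle S^1.)

H_1 = Z.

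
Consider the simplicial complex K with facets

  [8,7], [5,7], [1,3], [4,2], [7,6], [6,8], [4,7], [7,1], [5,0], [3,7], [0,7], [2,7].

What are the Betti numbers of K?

b_0 = 1, b_1 = 4.

K has 9 vertices, 12 edges.
rank ∂_0 = 0, rank ∂_1 = 8 ⇒ b_0 = 9 − 0 − 8 = 1; all invariant factors of ∂_1 are 1 so no torsion. So H_0 = Z.
rank ∂_1 = 8, rank ∂_2 = 0 ⇒ b_1 = 12 − 8 − 0 = 4. So H_1 = Z^4.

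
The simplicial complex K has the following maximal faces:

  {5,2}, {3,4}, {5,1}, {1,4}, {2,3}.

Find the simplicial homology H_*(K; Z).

H_0 ≅ Z,  H_1 ≅ Z.

Take the total order 1 < 2 < 3 < 4 < 5 on the vertex set. Then K (dimension 1) consists of the simplices:

  0-simplices (5): [1], [2], [3], [4], [5]
  1-simplices (5): [1,4], [1,5], [2,3], [2,5], [3,4]

giving chain groups C_0 ≅ Z^5, C_1 ≅ Z^5.

∂_1: C_1 → C_0 maps an edge to its endpoints' difference, ∂[p,q] = q − p.
This gives a 5×5 integer matrix of rank 4; reducing to Smith normal form yields diagonal entries (1,1,1,1).

Reading off H_k = ker ∂_k / im ∂_{k+1}:

  H_0: rank C_0 − rank ∂_1 = 5 − 4 = 1, and the invariant factors of ∂_1 are all 1, so H_0 = Z.
  H_1: rank ker ∂_1 − rank ∂_2 = (5 − 4) − 0 = 1, and there is no ∂_2, so H_1 = Z.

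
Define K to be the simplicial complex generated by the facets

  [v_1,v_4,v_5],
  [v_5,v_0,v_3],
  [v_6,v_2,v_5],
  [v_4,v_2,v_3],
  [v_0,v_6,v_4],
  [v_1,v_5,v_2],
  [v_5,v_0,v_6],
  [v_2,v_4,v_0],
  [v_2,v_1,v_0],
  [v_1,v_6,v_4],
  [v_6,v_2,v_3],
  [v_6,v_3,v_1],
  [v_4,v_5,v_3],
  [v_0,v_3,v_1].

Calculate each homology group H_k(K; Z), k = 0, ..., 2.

H_0 ≅ Z,  H_1 ≅ Z^2,  H_2 ≅ Z.

Order the vertices as v_0 < v_1 < v_2 < v_3 < v_4 < v_5 < v_6. Listing each simplex with vertices in this order, K has dimension 2 with simplices:

  0-simplices (7): [v_0], [v_1], [v_2], [v_3], [v_4], [v_5], [v_6]
  1-simplices (21): (21 of them)
  2-simplices (14): (14 of them)

so the chain groups are C_0 ≅ Z^7, C_1 ≅ Z^21, C_2 ≅ Z^14.

Boundary ∂_1: C_1 → C_0 is given by ∂[p,q] = [q] − [p].
The resulting 7×21 matrix has rank 6, and its Smith normal form has invariant factors (1,1,1,1,1,1).

The boundary map ∂_2: C_2 → C_1 acts by ∂[p,q,r] = [q,r] − [p,r] + [p,q]. For instance
  ∂[v_1,v_4,v_5] = [v_4,v_5] − [v_1,v_5] + [v_1,v_4],
  ∂[v_1,v_4,v_6] = [v_4,v_6] − [v_1,v_6] + [v_1,v_4].
The resulting 21×14 matrix has rank 13, and its Smith normal form has invariant factors (1,1,1,1,1,1,1,1,1,1,1,1,1).

Computing H_k = (kernel of ∂_k) / (image of ∂_{k+1}):

  H_0: rank C_0 − rank ∂_1 = 7 − 6 = 1, and the invariant factors of ∂_1 are all 1, so H_0 ≅ Z.
  H_1: rank ker ∂_1 − rank ∂_2 = (21 − 6) − 13 = 2, and the invariant factors of ∂_2 are all 1, so H_1 ≅ Z^2.
  H_2: rank ker ∂_2 − rank ∂_3 = (14 − 13) − 0 = 1, and there is no ∂_3, so H_2 ≅ Z.

As a check, the Euler characteristic is 7 − 21 + 14 = 0, which agrees with 1 − 2 + 1 = 0.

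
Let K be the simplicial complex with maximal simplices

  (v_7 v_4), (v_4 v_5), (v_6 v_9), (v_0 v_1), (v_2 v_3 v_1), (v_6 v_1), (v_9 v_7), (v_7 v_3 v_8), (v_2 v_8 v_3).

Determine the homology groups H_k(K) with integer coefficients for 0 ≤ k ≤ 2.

H_0 ≅ Z,  H_1 ≅ Z,  H_2 = 0.

Take the total order v_0 < v_1 < v_2 < v_3 < v_4 < v_5 < v_6 < v_7 < v_8 < v_9 on the vertex set. Then K (dimension 2) consists of the simplices:

  0-simplices (10): [v_0], [v_1], [v_2], [v_3], [v_4], [v_5], [v_6], [v_7], [v_8], [v_9]
  1-simplices (13): [v_0,v_1], [v_1,v_2], [v_1,v_3], [v_1,v_6], [v_2,v_3], [v_2,v_8], [v_3,v_7], [v_3,v_8], [v_4,v_5], [v_4,v_7], [v_6,v_9], [v_7,v_8], [v_7,v_9]
  2-simplices (3): [v_1,v_2,v_3], [v_2,v_3,v_8], [v_3,v_7,v_8]

giving chain groups C_0 ≅ Z^10, C_1 ≅ Z^13, C_2 ≅ Z^3.

∂_1: C_1 → C_0 is given by ∂[p,q] = [q] − [p]. For instance
  ∂[v_2,v_3] = [v_3] − [v_2].
This gives a 10×13 integer matrix of rank 9; reducing to Smith normal form yields diagonal entries (1,1,1,1,1,1,1,1,1).

The boundary map ∂_2: C_2 → C_1 acts by ∂[p,q,r] = [q,r] − [p,r] + [p,q]. For instance
  ∂[v_2,v_3,v_8] = [v_3,v_8] − [v_2,v_8] + [v_2,v_3],
  ∂[v_1,v_2,v_3] = [v_2,v_3] − [v_1,v_3] + [v_1,v_2].
The resulting 13×3 matrix has rank 3, and its Smith normal form has invariant factors (1,1,1).

Computing H_k = (kernel of ∂_k) / (image of ∂_{k+1}):

  H_0: rank C_0 − rank ∂_1 = 10 − 9 = 1, and the invariant factors of ∂_1 are all 1, so H_0 = Z.
  H_1: rank ker ∂_1 − rank ∂_2 = (13 − 9) − 3 = 1, and the invariant factors of ∂_2 are all 1, so H_1 = Z.
  H_2: rank ker ∂_2 − rank ∂_3 = (3 − 3) − 0 = 0, and there is no ∂_3, so H_2 = 0.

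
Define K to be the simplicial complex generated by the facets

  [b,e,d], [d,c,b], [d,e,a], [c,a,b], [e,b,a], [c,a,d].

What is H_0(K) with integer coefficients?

H_0 = Z.

Take the total order a < b < c < d < e on the vertex set. Then K (dimension 2) consists of the simplices:

  0-simplices (5): a, b, c, d, e
  1-simplices (9): ab, ac, ad, ae, bc, bd, be, cd, de
  2-simplices (6): abc, abe, acd, ade, bcd, bde

giving chain groups C_0 ≅ Z^5, C_1 ≅ Z^9, C_2 ≅ Z^6.

∂_1: C_1 → C_0 is given by ∂[p,q] = [q] − [p]. For instance
  ∂bd = d − b.
This gives a 5×9 integer matrix of rank 4; reducing to Smith normal form yields diagonal entries (1,1,1,1).

The boundary map ∂_2: C_2 → C_1 maps a triangle to the signed sum of its edges. For instance
  ∂bde = de − be + bd,
  ∂bcd = cd − bd + bc.
This gives a 9×6 integer matrix of rank 5; reducing to Smith normal form yields diagonal entries (1,1,1,1,1).

From H_k ≅ ker(∂_k) / im(∂_{k+1}) we obtain:

  H_0: rank C_0 − rank ∂_1 = 5 − 4 = 1, and the invariant factors of ∂_1 are all 1, so H_0 = Z.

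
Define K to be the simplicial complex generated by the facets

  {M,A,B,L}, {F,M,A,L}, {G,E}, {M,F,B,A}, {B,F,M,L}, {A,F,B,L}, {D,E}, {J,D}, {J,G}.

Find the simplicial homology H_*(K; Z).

H_0 ≅ Z^2,  H_1 ≅ Z,  H_2 = 0,  H_3 ≅ Z.

Take the total order A < B < D < E < F < G < J < L < M on the vertex set. Then K (dimension 3) consists of the simplices:

  0-simplices (9): A, B, D, E, F, G, J, L, M
  1-simplices (14): AB, AF, AL, AM, BF, BL, BM, DE, DJ, EG, FL, FM, GJ, LM
  2-simplices (10): ABF, ABL, ABM, AFL, AFM, ALM, BFL, BFM, BLM, FLM
  3-simplices (5): ABFL, ABFM, ABLM, AFLM, BFLM

so the chain groups are C_0 ≅ Z^9, C_1 ≅ Z^14, C_2 ≅ Z^10, C_3 ≅ Z^5.

∂_1: C_1 → C_0 is given by ∂[p,q] = [q] − [p].
The resulting 9×14 matrix has rank 7, and its Smith normal form has invariant factors (1,1,1,1,1,1,1).

The boundary map ∂_2: C_2 → C_1 acts by ∂[p,q,r] = [q,r] − [p,r] + [p,q]. For instance
  ∂BFL = FL − BL + BF,
  ∂AFL = FL − AL + AF.
The resulting 14×10 matrix has rank 6, and its Smith normal form has invariant factors (1,1,1,1,1,1).

Boundary ∂_3: C_3 → C_2 sends each 3-simplex σ to the alternating sum Σ_i (−1)^i (σ with its i-th vertex removed). For instance
  ∂ABFM = BFM − AFM + ABM − ABF,
  ∂BFLM = FLM − BLM + BFM − BFL.
As a 10×5 matrix over Z this has rank 4, with invariant factors (1,1,1,1).

Now H_k = ker ∂_k / im ∂_{k+1}, so:

  H_0: rank C_0 − rank ∂_1 = 9 − 7 = 2, and the invariant factors of ∂_1 are all 1, so H_0 ≅ Z^2.
  H_1: rank ker ∂_1 − rank ∂_2 = (14 − 7) − 6 = 1, and the invariant factors of ∂_2 are all 1, so H_1 ≅ Z.
  H_2: rank ker ∂_2 − rank ∂_3 = (10 − 6) − 4 = 0, and the invariant factors of ∂_3 are all 1, so H_2 ≅ 0.
  H_3: rank ker ∂_3 − rank ∂_4 = (5 − 4) − 0 = 1, and there is no ∂_4, so H_3 ≅ Z.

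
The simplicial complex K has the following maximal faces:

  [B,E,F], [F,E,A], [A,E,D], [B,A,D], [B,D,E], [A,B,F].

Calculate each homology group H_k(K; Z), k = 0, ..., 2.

H_0 = Z,  H_1 = 0,  H_2 = Z.

Take the total order A < B < D < E < F on the vertex set. Then K (dimension 2) consists of the simplices:

  0-simplices (5): A, B, D, E, F
  1-simplices (9): AB, AD, AE, AF, BD, BE, BF, DE, EF
  2-simplices (6): ABD, ABF, ADE, AEF, BDE, BEF

so the chain groups are C_0 ≅ Z^5, C_1 ≅ Z^9, C_2 ≅ Z^6.

Boundary ∂_1: C_1 → C_0 is given by ∂[p,q] = [q] − [p]. For instance
  ∂AB = B − A.
The resulting 5×9 matrix has rank 4, and its Smith normal form has invariant factors (1,1,1,1).

∂_2: C_2 → C_1 sends each 2-simplex [p,q,r] to [q,r] − [p,r] + [p,q]. For instance
  ∂ABD = BD − AD + AB,
  ∂BEF = EF − BF + BE.
As a 9×6 matrix over Z this has rank 5, with invariant factors (1,1,1,1,1).

Reading off H_k = ker ∂_k / im ∂_{k+1}:

  H_0: rank C_0 − rank ∂_1 = 5 − 4 = 1, and the invariant factors of ∂_1 are all 1, so H_0 = Z.
  H_1: rank ker ∂_1 − rank ∂_2 = (9 − 4) − 5 = 0, and the invariant factors of ∂_2 are all 1, so H_1 = 0.
  H_2: rank ker ∂_2 − rank ∂_3 = (6 − 5) − 0 = 1, and there is no ∂_3, so H_2 = Z.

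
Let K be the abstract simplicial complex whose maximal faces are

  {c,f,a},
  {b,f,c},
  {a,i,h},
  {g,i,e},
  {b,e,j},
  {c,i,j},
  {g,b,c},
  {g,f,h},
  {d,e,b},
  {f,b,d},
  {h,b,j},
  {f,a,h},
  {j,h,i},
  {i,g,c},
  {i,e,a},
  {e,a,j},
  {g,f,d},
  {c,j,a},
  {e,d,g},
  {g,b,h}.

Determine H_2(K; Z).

H_2 ≅ 0.

Order the vertices as a < b < c < d < e < f < g < h < i < j. Listing each simplex with vertices in this order, K has dimension 2 with simplices:

  0-simplices (10): a, b, c, d, e, f, g, h, i, j
  1-simplices (30): ac, ae, af, ah, ai, aj, bc, bd, be, bf, bg, bh, bj, cf, cg, ci, cj, de, df, dg, eg, ei, ej, fg, fh, gh, gi, hi, hj, ij
  2-simplices (20): acf, acj, aei, aej, afh, ahi, bcf, bcg, bde, bdf, bej, bgh, bhj, cgi, cij, deg, dfg, egi, fgh, hij

so the chain groups are C_0 ≅ Z^10, C_1 ≅ Z^30, C_2 ≅ Z^20.

∂_1: C_1 → C_0 is given by ∂[p,q] = [q] − [p]. For instance
  ∂ej = j − e.
As a 10×30 matrix over Z this has rank 9, with invariant factors (1,1,1,1,1,1,1,1,1).

∂_2: C_2 → C_1 sends each 2-simplex [p,q,r] to [q,r] − [p,r] + [p,q]. For instance
  ∂acf = cf − af + ac,
  ∂bcf = cf − bf + bc.
The 30×20 boundary matrix has rank 20 and Smith normal form diag(1,1,1,1,1,1,1,1,1,1,1,1,1,1,1,1,1,1,1,2).

Computing H_k = (kernel of ∂_k) / (image of ∂_{k+1}):

  H_2: rank ker ∂_2 − rank ∂_3 = (20 − 20) − 0 = 0, and there is no ∂_3, so H_2 ≅ 0.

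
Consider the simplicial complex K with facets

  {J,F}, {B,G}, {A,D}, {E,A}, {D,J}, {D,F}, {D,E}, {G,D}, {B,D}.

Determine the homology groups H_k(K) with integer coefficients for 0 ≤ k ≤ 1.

Take the total order A < B < D < E < F < G < J on the vertex set. Then K (dimension 1) consists of the simplices:

  0-simplices (7): A, B, D, E, F, G, J
  1-simplices (9): AD, AE, BD, BG, DE, DF, DG, DJ, FJ

so the chain groups are C_0 ≅ Z^7, C_1 ≅ Z^9.

Boundary ∂_1: C_1 → C_0 is given by ∂[p,q] = [q] − [p].
This gives a 7×9 integer matrix of rank 6; reducing to Smith normal form yields diagonal entries (1,1,1,1,1,1).

Now H_k = ker ∂_k / im ∂_{k+1}, so:

  H_0: rank C_0 − rank ∂_1 = 7 − 6 = 1, and the invariant factors of ∂_1 are all 1, so H_0 = Z.
  H_1: rank ker ∂_1 − rank ∂_2 = (9 − 6) − 0 = 3, and there is no ∂_2, so H_1 = Z^3.

H_0 = Z,  H_1 = Z^3.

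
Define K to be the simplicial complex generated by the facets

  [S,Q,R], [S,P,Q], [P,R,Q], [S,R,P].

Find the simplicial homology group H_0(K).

H_0 = Z.

Order the vertices as P < Q < R < S. Listing each simplex with vertices in this order, K has dimension 2 with simplices:

  0-simplices (4): P, Q, R, S
  1-simplices (6): PQ, PR, PS, QR, QS, RS
  2-simplices (4): PQR, PQS, PRS, QRS

so the chain groups are C_0 ≅ Z^4, C_1 ≅ Z^6, C_2 ≅ Z^4.

∂_1: C_1 → C_0 is given by ∂[p,q] = [q] − [p].
The 4×6 boundary matrix has rank 3 and Smith normal form diag(1,1,1).

Boundary ∂_2: C_2 → C_1 maps a triangle to the signed sum of its edges. For instance
  ∂QRS = RS − QS + QR,
  ∂PRS = RS − PS + PR.
This gives a 6×4 integer matrix of rank 3; reducing to Smith normal form yields diagonal entries (1,1,1).

Computing H_k = (kernel of ∂_k) / (image of ∂_{k+1}):

  H_0: rank C_0 − rank ∂_1 = 4 − 3 = 1, and the invariant factors of ∂_1 are all 1, so H_0 ≅ Z.

(K is a triangulation of the 2-sphere S^2.)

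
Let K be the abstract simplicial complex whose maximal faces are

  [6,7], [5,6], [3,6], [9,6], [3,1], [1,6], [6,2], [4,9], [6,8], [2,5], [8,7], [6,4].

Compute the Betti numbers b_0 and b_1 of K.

Order the vertices as 1 < 2 < 3 < 4 < 5 < 6 < 7 < 8 < 9. Listing each simplex with vertices in this order, K has dimension 1 with simplices:

  0-simplices (9): [1], [2], [3], [4], [5], [6], [7], [8], [9]
  1-simplices (12): [1,3], [1,6], [2,5], [2,6], [3,6], [4,6], [4,9], [5,6], [6,7], [6,8], [6,9], [7,8]

so the chain groups are C_0 ≅ Z^9, C_1 ≅ Z^12.

∂_1: C_1 → C_0 is given by ∂[p,q] = [q] − [p]. For instance
  ∂[2,6] = [6] − [2].
This gives a 9×12 integer matrix of rank 8; reducing to Smith normal form yields diagonal entries (1,1,1,1,1,1,1,1).

Now H_k = ker ∂_k / im ∂_{k+1}, so:

  H_0: rank C_0 − rank ∂_1 = 9 − 8 = 1, and the invariant factors of ∂_1 are all 1, so H_0 = Z.
  H_1: rank ker ∂_1 − rank ∂_2 = (12 − 8) − 0 = 4, and there is no ∂_2, so H_1 = Z^4.

Hence the Betti numbers are b_0 = 1, b_1 = 4.

b_0 = 1, b_1 = 4.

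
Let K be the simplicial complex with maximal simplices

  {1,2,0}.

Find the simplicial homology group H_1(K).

Take the total order 0 < 1 < 2 on the vertex set. Then K (dimension 2) consists of the simplices:

  0-simplices (3): [0], [1], [2]
  1-simplices (3): [0,1], [0,2], [1,2]
  2-simplices (1): [0,1,2]

so the chain groups are C_0 ≅ Z^3, C_1 ≅ Z^3, C_2 ≅ Z^1.

∂_1: C_1 → C_0 is given by ∂[p,q] = [q] − [p]. For instance
  ∂[1,2] = [2] − [1].
The 3×3 boundary matrix has rank 2 and Smith normal form diag(1,1).

Boundary ∂_2: C_2 → C_1 sends each 2-simplex [p,q,r] to [q,r] − [p,r] + [p,q]. For instance
  ∂[0,1,2] = [1,2] − [0,2] + [0,1].
The 3×1 boundary matrix has rank 1 and Smith normal form diag(1).

Now H_k = ker ∂_k / im ∂_{k+1}, so:

  H_1: rank ker ∂_1 − rank ∂_2 = (3 − 2) − 1 = 0, and the invariant factors of ∂_2 are all 1, so H_1 = 0.

(K is a triangulation of the 2-simplex.)

H_1 = 0.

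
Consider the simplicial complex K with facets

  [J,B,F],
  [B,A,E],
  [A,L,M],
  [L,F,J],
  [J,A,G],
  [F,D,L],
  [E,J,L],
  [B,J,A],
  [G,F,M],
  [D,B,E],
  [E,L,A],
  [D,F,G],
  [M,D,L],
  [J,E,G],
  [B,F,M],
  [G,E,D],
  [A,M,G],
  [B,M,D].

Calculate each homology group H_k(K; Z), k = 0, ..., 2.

H_0 ≅ Z,  H_1 ≅ Z ⊕ Z/2Z,  H_2 = 0.

Order the vertices as A < B < D < E < F < G < J < L < M. Listing each simplex with vertices in this order, K has dimension 2 with simplices:

  0-simplices (9): A, B, D, E, F, G, J, L, M
  1-simplices (27): AB, AE, AG, AJ, AL, AM, BD, BE, BF, BJ, BM, DE, DF, DG, DL, DM, EG, EJ, EL, FG, FJ, FL, FM, GJ, GM, JL, LM
  2-simplices (18): ABE, ABJ, AEL, AGJ, AGM, ALM, BDE, BDM, BFJ, BFM, DEG, DFG, DFL, DLM, EGJ, EJL, FGM, FJL

so the chain groups are C_0 ≅ Z^9, C_1 ≅ Z^27, C_2 ≅ Z^18.

The boundary map ∂_1: C_1 → C_0 maps an edge to its endpoints' difference, ∂[p,q] = q − p.
This gives a 9×27 integer matrix of rank 8; reducing to Smith normal form yields diagonal entries (1,1,1,1,1,1,1,1).

∂_2: C_2 → C_1 acts by ∂[p,q,r] = [q,r] − [p,r] + [p,q]. For instance
  ∂EJL = JL − EL + EJ,
  ∂ABE = BE − AE + AB.
This gives a 27×18 integer matrix of rank 18; reducing to Smith normal form yields diagonal entries (1,1,1,1,1,1,1,1,1,1,1,1,1,1,1,1,1,2).

Now H_k = ker ∂_k / im ∂_{k+1}, so:

  H_0: rank C_0 − rank ∂_1 = 9 − 8 = 1, and the invariant factors of ∂_1 are all 1, so H_0 = Z.
  H_1: rank ker ∂_1 − rank ∂_2 = (27 − 8) − 18 = 1, and ∂_2 has invariant factor 2 > 1, so H_1 = Z ⊕ Z/2Z.
  H_2: rank ker ∂_2 − rank ∂_3 = (18 − 18) − 0 = 0, and there is no ∂_3, so H_2 = 0.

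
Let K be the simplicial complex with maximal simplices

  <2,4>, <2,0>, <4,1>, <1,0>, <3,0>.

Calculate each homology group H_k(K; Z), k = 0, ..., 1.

Take the total order 0 < 1 < 2 < 3 < 4 on the vertex set. Then K (dimension 1) consists of the simplices:

  0-simplices (5): [0], [1], [2], [3], [4]
  1-simplices (5): [0,1], [0,2], [0,3], [1,4], [2,4]

giving chain groups C_0 ≅ Z^5, C_1 ≅ Z^5.

The boundary map ∂_1: C_1 → C_0 maps an edge to its endpoints' difference, ∂[p,q] = q − p. For instance
  ∂[2,4] = [4] − [2].
This gives a 5×5 integer matrix of rank 4; reducing to Smith normal form yields diagonal entries (1,1,1,1).

From H_k ≅ ker(∂_k) / im(∂_{k+1}) we obtain:

  H_0: rank C_0 − rank ∂_1 = 5 − 4 = 1, and the invariant factors of ∂_1 are all 1, so H_0 = Z.
  H_1: rank ker ∂_1 − rank ∂_2 = (5 − 4) − 0 = 1, and there is no ∂_2, so H_1 = Z.

As a check, the Euler characteristic is 5 − 5 = 0, which agrees with 1 − 1 = 0.

H_0 ≅ Z,  H_1 ≅ Z.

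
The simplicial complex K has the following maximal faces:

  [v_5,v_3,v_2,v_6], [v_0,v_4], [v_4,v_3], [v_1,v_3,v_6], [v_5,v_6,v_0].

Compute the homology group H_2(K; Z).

We work with the vertex ordering v_0 < v_1 < v_2 < v_3 < v_4 < v_5 < v_6. The simplices of K, each written with vertices in increasing order, are:

  0-simplices (7): [v_0], [v_1], [v_2], [v_3], [v_4], [v_5], [v_6]
  1-simplices (12): [v_0,v_4], [v_0,v_5], [v_0,v_6], [v_1,v_3], [v_1,v_6], [v_2,v_3], [v_2,v_5], [v_2,v_6], [v_3,v_4], [v_3,v_5], [v_3,v_6], [v_5,v_6]
  2-simplices (6): [v_0,v_5,v_6], [v_1,v_3,v_6], [v_2,v_3,v_5], [v_2,v_3,v_6], [v_2,v_5,v_6], [v_3,v_5,v_6]
  3-simplices (1): [v_2,v_3,v_5,v_6]

Hence C_0 ≅ Z^7, C_1 ≅ Z^12, C_2 ≅ Z^6, C_3 ≅ Z^1.

The boundary map ∂_1: C_1 → C_0 is given by ∂[p,q] = [q] − [p].
The resulting 7×12 matrix has rank 6, and its Smith normal form has invariant factors (1,1,1,1,1,1).

The boundary map ∂_2: C_2 → C_1 acts by ∂[p,q,r] = [q,r] − [p,r] + [p,q]. For instance
  ∂[v_1,v_3,v_6] = [v_3,v_6] − [v_1,v_6] + [v_1,v_3],
  ∂[v_2,v_5,v_6] = [v_5,v_6] − [v_2,v_6] + [v_2,v_5].
This gives a 12×6 integer matrix of rank 5; reducing to Smith normal form yields diagonal entries (1,1,1,1,1).

The boundary map ∂_3: C_3 → C_2 sends each 3-simplex σ to the alternating sum Σ_i (−1)^i (σ with its i-th vertex removed). For instance
  ∂[v_2,v_3,v_5,v_6] = [v_3,v_5,v_6] − [v_2,v_5,v_6] + [v_2,v_3,v_6] − [v_2,v_3,v_5].
This gives a 6×1 integer matrix of rank 1; reducing to Smith normal form yields diagonal entries (1).

Computing H_k = (kernel of ∂_k) / (image of ∂_{k+1}):

  H_2: rank ker ∂_2 − rank ∂_3 = (6 − 5) − 1 = 0, and the invariant factors of ∂_3 are all 1, so H_2 = 0.

H_2 ≅ 0.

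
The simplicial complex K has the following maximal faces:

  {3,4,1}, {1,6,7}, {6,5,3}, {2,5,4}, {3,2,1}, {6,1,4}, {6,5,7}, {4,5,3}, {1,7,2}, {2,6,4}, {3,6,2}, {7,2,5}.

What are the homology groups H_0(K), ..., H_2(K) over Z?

H_0 ≅ Z,  H_1 ≅ Z/2,  H_2 = 0.

Take the total order 1 < 2 < 3 < 4 < 5 < 6 < 7 on the vertex set. Then K (dimension 2) consists of the simplices:

  0-simplices (7): [1], [2], [3], [4], [5], [6], [7]
  1-simplices (18): [1,2], [1,3], [1,4], [1,6], [1,7], [2,3], [2,4], [2,5], [2,6], [2,7], [3,4], [3,5], [3,6], [4,5], [4,6], [5,6], [5,7], [6,7]
  2-simplices (12): [1,2,3], [1,2,7], [1,3,4], [1,4,6], [1,6,7], [2,3,6], [2,4,5], [2,4,6], [2,5,7], [3,4,5], [3,5,6], [5,6,7]

so the chain groups are C_0 ≅ Z^7, C_1 ≅ Z^18, C_2 ≅ Z^12.

∂_1: C_1 → C_0 is given by ∂[p,q] = [q] − [p].
This gives a 7×18 integer matrix of rank 6; reducing to Smith normal form yields diagonal entries (1,1,1,1,1,1).

∂_2: C_2 → C_1 acts by ∂[p,q,r] = [q,r] − [p,r] + [p,q]. For instance
  ∂[1,6,7] = [6,7] − [1,7] + [1,6],
  ∂[1,3,4] = [3,4] − [1,4] + [1,3].
This gives a 18×12 integer matrix of rank 12; reducing to Smith normal form yields diagonal entries (1,1,1,1,1,1,1,1,1,1,1,2).

Reading off H_k = ker ∂_k / im ∂_{k+1}:

  H_0: rank C_0 − rank ∂_1 = 7 − 6 = 1, and the invariant factors of ∂_1 are all 1, so H_0 ≅ Z.
  H_1: rank ker ∂_1 − rank ∂_2 = (18 − 6) − 12 = 0, and ∂_2 has invariant factor 2 > 1, so H_1 ≅ Z/2.
  H_2: rank ker ∂_2 − rank ∂_3 = (12 − 12) − 0 = 0, and there is no ∂_3, so H_2 ≅ 0.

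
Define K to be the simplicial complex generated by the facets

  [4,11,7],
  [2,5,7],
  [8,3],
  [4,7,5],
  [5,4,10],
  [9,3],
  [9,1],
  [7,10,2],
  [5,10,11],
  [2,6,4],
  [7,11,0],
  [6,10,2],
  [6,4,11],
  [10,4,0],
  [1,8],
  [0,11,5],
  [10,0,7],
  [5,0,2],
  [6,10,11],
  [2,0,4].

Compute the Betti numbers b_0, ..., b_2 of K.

Fix the vertex order 0 < 1 < 2 < 3 < 4 < 5 < 6 < 7 < 8 < 9 < 10 < 11 and write every simplex with vertices in increasing order. Then dim K = 2 and the simplices of K are:

  0-simplices (12): [0], [1], [2], [3], [4], [5], [6], [7], [8], [9], [10], [11]
  1-simplices (28): (28 of them)
  2-simplices (16): [0,2,4], [0,2,5], [0,4,10], [0,5,11], [0,7,10], [0,7,11], [2,4,6], [2,5,7], [2,6,10], [2,7,10], [4,5,7], [4,5,10], [4,6,11], [4,7,11], [5,10,11], [6,10,11]

Hence C_0 ≅ Z^12, C_1 ≅ Z^28, C_2 ≅ Z^16.

∂_1: C_1 → C_0 maps an edge to its endpoints' difference, ∂[p,q] = q − p. For instance
  ∂[3,8] = [8] − [3].
The 12×28 boundary matrix has rank 10 and Smith normal form diag(1,1,1,1,1,1,1,1,1,1).

∂_2: C_2 → C_1 maps a triangle to the signed sum of its edges. For instance
  ∂[0,7,10] = [7,10] − [0,10] + [0,7],
  ∂[4,5,7] = [5,7] − [4,7] + [4,5].
The resulting 28×16 matrix has rank 15, and its Smith normal form has invariant factors (1,1,1,1,1,1,1,1,1,1,1,1,1,1,1).

From H_k ≅ ker(∂_k) / im(∂_{k+1}) we obtain:

  H_0: rank C_0 − rank ∂_1 = 12 − 10 = 2, and the invariant factors of ∂_1 are all 1, so H_0 = Z^2.
  H_1: rank ker ∂_1 − rank ∂_2 = (28 − 10) − 15 = 3, and the invariant factors of ∂_2 are all 1, so H_1 = Z^3.
  H_2: rank ker ∂_2 − rank ∂_3 = (16 − 15) − 0 = 1, and there is no ∂_3, so H_2 = Z.

Hence the Betti numbers are b_0 = 2, b_1 = 3, b_2 = 1.

b_0 = 2, b_1 = 3, b_2 = 1.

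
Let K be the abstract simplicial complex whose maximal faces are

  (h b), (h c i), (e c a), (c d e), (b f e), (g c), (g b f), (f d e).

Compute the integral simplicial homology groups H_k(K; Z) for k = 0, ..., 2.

Order the vertices as a < b < c < d < e < f < g < h < i. Listing each simplex with vertices in this order, K has dimension 2 with simplices:

  0-simplices (9): a, b, c, d, e, f, g, h, i
  1-simplices (16): ac, ae, be, bf, bg, bh, cd, ce, cg, ch, ci, de, df, ef, fg, hi
  2-simplices (6): ace, bef, bfg, cde, chi, def

giving chain groups C_0 ≅ Z^9, C_1 ≅ Z^16, C_2 ≅ Z^6.

The boundary map ∂_1: C_1 → C_0 maps an edge to its endpoints' difference, ∂[p,q] = q − p. For instance
  ∂hi = i − h.
This gives a 9×16 integer matrix of rank 8; reducing to Smith normal form yields diagonal entries (1,1,1,1,1,1,1,1).

The boundary map ∂_2: C_2 → C_1 maps a triangle to the signed sum of its edges. For instance
  ∂cde = de − ce + cd,
  ∂bfg = fg − bg + bf.
As a 16×6 matrix over Z this has rank 6, with invariant factors (1,1,1,1,1,1).

Now H_k = ker ∂_k / im ∂_{k+1}, so:

  H_0: rank C_0 − rank ∂_1 = 9 − 8 = 1, and the invariant factors of ∂_1 are all 1, so H_0 ≅ Z.
  H_1: rank ker ∂_1 − rank ∂_2 = (16 − 8) − 6 = 2, and the invariant factors of ∂_2 are all 1, so H_1 ≅ Z^2.
  H_2: rank ker ∂_2 − rank ∂_3 = (6 − 6) − 0 = 0, and there is no ∂_3, so H_2 ≅ 0.

H_0 = Z,  H_1 = Z^2,  H_2 = 0.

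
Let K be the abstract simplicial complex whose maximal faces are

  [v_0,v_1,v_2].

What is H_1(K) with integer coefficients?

H_1 = 0.

Fix the vertex order v_0 < v_1 < v_2 and write every simplex with vertices in increasing order. Then dim K = 2 and the simplices of K are:

  0-simplices (3): [v_0], [v_1], [v_2]
  1-simplices (3): [v_0,v_1], [v_0,v_2], [v_1,v_2]
  2-simplices (1): [v_0,v_1,v_2]

Hence C_0 ≅ Z^3, C_1 ≅ Z^3, C_2 ≅ Z^1.

The boundary map ∂_1: C_1 → C_0 maps an edge to its endpoints' difference, ∂[p,q] = q − p. For instance
  ∂[v_0,v_1] = [v_1] − [v_0].
The resulting 3×3 matrix has rank 2, and its Smith normal form has invariant factors (1,1).

Boundary ∂_2: C_2 → C_1 acts by ∂[p,q,r] = [q,r] − [p,r] + [p,q]. For instance
  ∂[v_0,v_1,v_2] = [v_1,v_2] − [v_0,v_2] + [v_0,v_1].
As a 3×1 matrix over Z this has rank 1, with invariant factors (1).

From H_k ≅ ker(∂_k) / im(∂_{k+1}) we obtain:

  H_1: rank ker ∂_1 − rank ∂_2 = (3 − 2) − 1 = 0, and the invariant factors of ∂_2 are all 1, so H_1 = 0.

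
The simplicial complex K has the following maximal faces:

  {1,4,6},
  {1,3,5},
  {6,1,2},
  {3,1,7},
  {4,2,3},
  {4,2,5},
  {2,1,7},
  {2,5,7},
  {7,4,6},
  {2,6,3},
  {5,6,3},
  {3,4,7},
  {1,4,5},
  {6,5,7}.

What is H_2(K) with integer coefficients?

We work with the vertex ordering 1 < 2 < 3 < 4 < 5 < 6 < 7. The simplices of K, each written with vertices in increasing order, are:

  0-simplices (7): [1], [2], [3], [4], [5], [6], [7]
  1-simplices (21): [1,2], [1,3], [1,4], [1,5], [1,6], [1,7], [2,3], [2,4], [2,5], [2,6], [2,7], [3,4], [3,5], [3,6], [3,7], [4,5], [4,6], [4,7], [5,6], [5,7], [6,7]
  2-simplices (14): [1,2,6], [1,2,7], [1,3,5], [1,3,7], [1,4,5], [1,4,6], [2,3,4], [2,3,6], [2,4,5], [2,5,7], [3,4,7], [3,5,6], [4,6,7], [5,6,7]

giving chain groups C_0 ≅ Z^7, C_1 ≅ Z^21, C_2 ≅ Z^14.

The boundary map ∂_1: C_1 → C_0 is given by ∂[p,q] = [q] − [p].
As a 7×21 matrix over Z this has rank 6, with invariant factors (1,1,1,1,1,1).

The boundary map ∂_2: C_2 → C_1 maps a triangle to the signed sum of its edges. For instance
  ∂[1,3,7] = [3,7] − [1,7] + [1,3],
  ∂[1,2,6] = [2,6] − [1,6] + [1,2].
The 21×14 boundary matrix has rank 13 and Smith normal form diag(1,1,1,1,1,1,1,1,1,1,1,1,1).

Reading off H_k = ker ∂_k / im ∂_{k+1}:

  H_2: rank ker ∂_2 − rank ∂_3 = (14 − 13) − 0 = 1, and there is no ∂_3, so H_2 = Z.

H_2 = Z.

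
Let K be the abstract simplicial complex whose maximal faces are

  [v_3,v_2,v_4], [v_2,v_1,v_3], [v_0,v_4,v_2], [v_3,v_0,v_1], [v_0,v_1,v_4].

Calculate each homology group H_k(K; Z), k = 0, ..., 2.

H_0 ≅ Z,  H_1 ≅ Z,  H_2 = 0.

Fix the vertex order v_0 < v_1 < v_2 < v_3 < v_4 and write every simplex with vertices in increasing order. Then dim K = 2 and the simplices of K are:

  0-simplices (5): [v_0], [v_1], [v_2], [v_3], [v_4]
  1-simplices (10): [v_0,v_1], [v_0,v_2], [v_0,v_3], [v_0,v_4], [v_1,v_2], [v_1,v_3], [v_1,v_4], [v_2,v_3], [v_2,v_4], [v_3,v_4]
  2-simplices (5): [v_0,v_1,v_3], [v_0,v_1,v_4], [v_0,v_2,v_4], [v_1,v_2,v_3], [v_2,v_3,v_4]

Hence C_0 ≅ Z^5, C_1 ≅ Z^10, C_2 ≅ Z^5.

The boundary map ∂_1: C_1 → C_0 sends each edge [p,q] (with p < q) to q − p. For instance
  ∂[v_2,v_3] = [v_3] − [v_2].
As a 5×10 matrix over Z this has rank 4, with invariant factors (1,1,1,1).

The boundary map ∂_2: C_2 → C_1 maps a triangle to the signed sum of its edges. For instance
  ∂[v_1,v_2,v_3] = [v_2,v_3] − [v_1,v_3] + [v_1,v_2],
  ∂[v_2,v_3,v_4] = [v_3,v_4] − [v_2,v_4] + [v_2,v_3].
As a 10×5 matrix over Z this has rank 5, with invariant factors (1,1,1,1,1).

Computing H_k = (kernel of ∂_k) / (image of ∂_{k+1}):

  H_0: rank C_0 − rank ∂_1 = 5 − 4 = 1, and the invariant factors of ∂_1 are all 1, so H_0 = Z.
  H_1: rank ker ∂_1 − rank ∂_2 = (10 − 4) − 5 = 1, and the invariant factors of ∂_2 are all 1, so H_1 = Z.
  H_2: rank ker ∂_2 − rank ∂_3 = (5 − 5) − 0 = 0, and there is no ∂_3, so H_2 = 0.

(K is a triangulation of the Möbius band.)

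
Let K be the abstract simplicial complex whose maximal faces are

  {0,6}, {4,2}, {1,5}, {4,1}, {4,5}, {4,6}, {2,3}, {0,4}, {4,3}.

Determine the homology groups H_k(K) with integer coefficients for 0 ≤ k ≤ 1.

H_0 ≅ Z,  H_1 ≅ Z^3.

Fix the vertex order 0 < 1 < 2 < 3 < 4 < 5 < 6 and write every simplex with vertices in increasing order. Then dim K = 1 and the simplices of K are:

  0-simplices (7): [0], [1], [2], [3], [4], [5], [6]
  1-simplices (9): [0,4], [0,6], [1,4], [1,5], [2,3], [2,4], [3,4], [4,5], [4,6]

so the chain groups are C_0 ≅ Z^7, C_1 ≅ Z^9.

Boundary ∂_1: C_1 → C_0 maps an edge to its endpoints' difference, ∂[p,q] = q − p. For instance
  ∂[3,4] = [4] − [3].
The 7×9 boundary matrix has rank 6 and Smith normal form diag(1,1,1,1,1,1).

Computing H_k = (kernel of ∂_k) / (image of ∂_{k+1}):

  H_0: rank C_0 − rank ∂_1 = 7 − 6 = 1, and the invariant factors of ∂_1 are all 1, so H_0 ≅ Z.
  H_1: rank ker ∂_1 − rank ∂_2 = (9 − 6) − 0 = 3, and there is no ∂_2, so H_1 ≅ Z^3.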